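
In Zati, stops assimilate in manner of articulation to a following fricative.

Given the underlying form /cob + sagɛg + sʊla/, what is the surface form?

[coβsagɛɣsʊla]

The rule targets /b/ (voiced bilabial stop), which sits before the trigger /s/ (fricative).
Changing only its manner to fricative gives [β] — the voiced bilabial fricative.
The same rule applies at the second boundary: /g/ → [ɣ] next to /s/.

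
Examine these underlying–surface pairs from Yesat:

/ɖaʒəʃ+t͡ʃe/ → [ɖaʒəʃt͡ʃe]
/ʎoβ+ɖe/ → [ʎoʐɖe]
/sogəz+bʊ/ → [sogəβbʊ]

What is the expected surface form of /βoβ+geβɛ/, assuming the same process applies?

The data show regressive place assimilation: /β/ → [ʐ] before /ɖ/; /z/ → [β] before /b/. In each pair only place changes, matching the following consonant, while manner and voice stay constant.
Nothing changes in [ɖaʒəʃt͡ʃe]: there the adjacent consonants already agree in place (/ʃ/ and /t͡ʃ/ are both postalveolar), so this form is consistent with the same rule.
/β/ is a voiced bilabial fricative. The following trigger /g/ is velar, so /β/ must become velar as well.
The voiced velar fricative is [ɣ], so /β/ → [ɣ].

[βoɣgeβɛ]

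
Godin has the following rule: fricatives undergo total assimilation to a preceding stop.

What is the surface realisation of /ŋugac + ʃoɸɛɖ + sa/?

[ŋugaccoɸɛɖɖa]

/ʃ/ is the segment targeted by the rule; it sits immediately after /c/, so it assimilates completely and surfaces as [c].
The same rule applies at the second boundary: /s/ → [ɖ] next to /ɖ/.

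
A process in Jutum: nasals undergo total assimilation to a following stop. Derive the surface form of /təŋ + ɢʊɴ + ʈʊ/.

/ŋ/ is the segment targeted by the rule; it sits immediately before /ɢ/, so it assimilates completely and surfaces as [ɢ].
At the second juncture, /ɴ/ likewise becomes [ʈ] adjacent to /ʈ/.

[təɢɢʊʈʈʊ]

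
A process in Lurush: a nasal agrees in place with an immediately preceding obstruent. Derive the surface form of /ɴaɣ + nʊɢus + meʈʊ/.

[ɴaɣŋʊɢusneʈʊ]

/n/ is a voiced alveolar nasal. The preceding trigger /ɣ/ is velar, so /n/ must become velar as well.
A voiced velar nasal is [ŋ], so the surface segment is [ŋ].
At the second juncture, /m/ likewise becomes [n] adjacent to /s/.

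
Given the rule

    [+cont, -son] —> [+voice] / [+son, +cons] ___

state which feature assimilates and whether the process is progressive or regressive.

The structural change is [+voice], and the conditioning segment [+son, +cons] (a sonorant consonant) is itself voiced, so the target comes to share the voicing of its neighbour — voicing assimilation.
The conditioning segment sits to the left of the focus bar, meaning the trigger precedes the segment that changes — progressive assimilation.

progressive voicing assimilation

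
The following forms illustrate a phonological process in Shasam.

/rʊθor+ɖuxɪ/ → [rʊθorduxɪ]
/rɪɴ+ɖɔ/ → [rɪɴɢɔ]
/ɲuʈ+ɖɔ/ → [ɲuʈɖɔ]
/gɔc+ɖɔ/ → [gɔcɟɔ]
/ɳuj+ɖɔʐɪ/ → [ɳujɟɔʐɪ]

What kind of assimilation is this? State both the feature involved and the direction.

Comparing underlying and surface forms, /ɖ/ → [d] is the alternation; the neighbouring /r/ is constant.
/ɖ/ is retroflex while /r/ is alveolar; the output [d] is alveolar, matching the trigger — so the feature that spreads is place.
Manner and voice are unchanged, so the assimilation is partial, not total.
The other alternating forms pattern the same way: /ɖ/ → [ɢ] after /ɴ/ (retroflex → uvular, matching uvular); /ɖ/ → [ɟ] after /c/ (retroflex → palatal, matching palatal); /ɖ/ → [ɟ] after /j/ (retroflex → palatal, matching palatal) — only place changes, and always toward the preceding segment.
Nothing changes in [ɲuʈɖɔ]: there the adjacent consonants already agree in place (/ɖ/ and /ʈ/ are both retroflex), so this form is consistent with the same rule.
The trigger is the preceding segment, so the direction is progressive (perseverative).

progressive place assimilation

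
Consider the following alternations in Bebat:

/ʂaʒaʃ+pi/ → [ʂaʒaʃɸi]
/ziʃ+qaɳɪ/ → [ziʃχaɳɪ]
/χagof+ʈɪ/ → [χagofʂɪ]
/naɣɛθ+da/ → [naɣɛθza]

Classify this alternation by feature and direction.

progressive manner assimilation

Comparing underlying and surface forms, /p/ → [ɸ] is the alternation; the neighbouring /ʃ/ is constant.
The change stop → fricative matches the manner of the preceding /ʃ/, identifying this as manner assimilation.
Place and voice are unchanged, so the assimilation is partial, not total.
The same holds elsewhere in the data: /q/ → [χ] after /ʃ/ (stop → fricative, matching a fricative); /ʈ/ → [ʂ] after /f/ (stop → fricative, matching a fricative); /d/ → [z] after /θ/ (stop → fricative, matching a fricative) — only manner changes, and always toward the preceding segment.
The trigger is the preceding segment, so the direction is progressive (perseverative).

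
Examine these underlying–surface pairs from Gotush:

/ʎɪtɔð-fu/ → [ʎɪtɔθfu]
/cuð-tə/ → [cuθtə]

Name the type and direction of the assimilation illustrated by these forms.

regressive voicing assimilation

Comparing underlying and surface forms, /ð/ → [θ] is the alternation; the neighbouring /f/ is constant.
The change voiced → voiceless matches the voicing of the following /f/, identifying this as voicing assimilation.
Place and manner are unchanged, so the assimilation is partial, not total.
The other alternating form patterns the same way: /ð/ → [θ] before /t/ (voiced → voiceless, matching voiceless) — only voicing changes, and always toward the following segment.
Since the segment that changes precedes the conditioning segment, the assimilation is regressive.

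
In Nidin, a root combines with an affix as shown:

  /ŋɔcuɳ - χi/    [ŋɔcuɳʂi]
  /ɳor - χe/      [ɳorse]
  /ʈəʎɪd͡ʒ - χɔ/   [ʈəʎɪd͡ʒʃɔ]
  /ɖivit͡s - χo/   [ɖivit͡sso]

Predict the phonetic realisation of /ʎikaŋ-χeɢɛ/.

The data show progressive place assimilation: /χ/ → [ʂ] after /ɳ/; /χ/ → [s] after /r/; /χ/ → [ʃ] after /d͡ʒ/; /χ/ → [s] after /t͡s/. In each pair only place changes, matching the preceding consonant, while manner and voice stay constant.
The rule targets /χ/ (voiceless uvular fricative), which sits after the trigger /ŋ/ (velar).
A voiceless velar fricative is [x], so the surface segment is [x].

[ʎikaŋxeɢɛ]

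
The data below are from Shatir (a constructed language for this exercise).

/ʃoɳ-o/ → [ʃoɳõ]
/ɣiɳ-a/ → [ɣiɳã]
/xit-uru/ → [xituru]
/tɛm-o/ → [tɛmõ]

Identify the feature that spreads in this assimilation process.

nasality

The vowel /o/ surfaces as nasalised [õ] next to the preceding nasal /ɳ/ — it has acquired the [+nasal] feature of its neighbour.
Likewise in the remaining data: /a/ → [ã] after /ɳ/; /o/ → [õ] after /m/ — each time a vowel is nasalised next to a preceding nasal.
No change occurs in [xituru] because the vowel at the boundary is adjacent to an oral consonant, not a nasal (/u/ next to /t/).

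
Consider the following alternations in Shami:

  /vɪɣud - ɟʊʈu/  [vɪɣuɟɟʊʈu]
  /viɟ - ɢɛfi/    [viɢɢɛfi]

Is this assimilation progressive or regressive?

regressive

Underlying /d/ is realised as [ɟ] next to /ɟ/; /ɟ/ itself does not change.
The output [ɟ] is identical to the trigger /ɟ/ — every feature (place, manner, voicing) has been copied — so this is total assimilation.
The remaining alternation confirms this: /ɟ/ → [ɢ] before /ɢ/ — in each case the output is a copy of the following consonant.
Since the segment that changes precedes the conditioning segment, the assimilation is regressive.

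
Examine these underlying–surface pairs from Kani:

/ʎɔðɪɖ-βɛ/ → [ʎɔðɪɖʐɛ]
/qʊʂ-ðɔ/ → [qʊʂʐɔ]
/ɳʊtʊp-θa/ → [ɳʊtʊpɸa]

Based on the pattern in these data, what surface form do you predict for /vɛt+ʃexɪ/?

[vɛtsexɪ]

The data show progressive place assimilation: /β/ → [ʐ] after /ɖ/; /ð/ → [ʐ] after /ʂ/; /θ/ → [ɸ] after /p/. In each pair only place changes, matching the preceding consonant, while manner and voice stay constant.
The rule targets /ʃ/ (voiceless postalveolar fricative), which sits after the trigger /t/ (alveolar).
A voiceless alveolar fricative is [s], so the surface segment is [s].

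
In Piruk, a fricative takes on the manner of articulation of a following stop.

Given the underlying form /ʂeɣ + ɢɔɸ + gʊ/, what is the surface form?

[ʂegɢɔpgʊ]

/ɣ/ is a voiced velar fricative. The following trigger /ɢ/ is a stop, so /ɣ/ must become a stop as well.
A voiced velar stop is [g], so the surface segment is [g].
At the second juncture, /ɸ/ likewise becomes [p] adjacent to /g/.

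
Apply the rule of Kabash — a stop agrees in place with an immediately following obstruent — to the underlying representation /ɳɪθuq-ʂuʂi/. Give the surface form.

The rule targets /q/ (voiceless uvular stop), which sits before the trigger /ʂ/ (retroflex).
The voiceless retroflex stop is [ʈ], so /q/ → [ʈ].

[ɳɪθuʈʂuʂi]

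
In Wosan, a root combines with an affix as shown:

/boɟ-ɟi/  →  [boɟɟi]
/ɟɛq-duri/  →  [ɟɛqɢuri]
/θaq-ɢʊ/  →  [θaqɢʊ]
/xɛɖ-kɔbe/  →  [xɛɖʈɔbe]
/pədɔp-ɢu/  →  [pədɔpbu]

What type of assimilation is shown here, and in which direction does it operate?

Underlying /d/ is realised as [ɢ] next to /q/; /q/ itself does not change.
The change alveolar → uvular matches the place of the preceding /q/, identifying this as place assimilation.
Manner and voice are unchanged, so the assimilation is partial, not total.
The other alternating forms pattern the same way: /k/ → [ʈ] after /ɖ/ (velar → retroflex, matching retroflex); /ɢ/ → [b] after /p/ (uvular → bilabial, matching bilabial) — only place changes, and always toward the preceding segment.
No alternation appears in [boɟɟi], [θaqɢʊ]: there the adjacent consonants already agree in place (/ɟ/ and /ɟ/ are both palatal; /ɢ/ and /q/ are both uvular), so these forms are consistent with the same rule.
Since the segment that changes follows the conditioning segment, the assimilation is progressive.

progressive place assimilation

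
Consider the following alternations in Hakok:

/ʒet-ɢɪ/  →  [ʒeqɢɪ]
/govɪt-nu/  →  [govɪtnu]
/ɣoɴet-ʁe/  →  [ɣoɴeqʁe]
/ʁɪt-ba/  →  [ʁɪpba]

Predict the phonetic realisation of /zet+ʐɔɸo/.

The data show regressive place assimilation: /t/ → [q] before /ɢ/; /t/ → [q] before /ʁ/; /t/ → [p] before /b/. In each pair only place changes, matching the following consonant, while manner and voice stay constant.
Nothing changes in [govɪtnu]: there the adjacent consonants already agree in place (/t/ and /n/ are both alveolar), so this form is consistent with the same rule.
/t/ is a voiceless alveolar stop. The following trigger /ʐ/ is retroflex, so /t/ must become retroflex as well.
Changing only its place to retroflex gives [ʈ] — the voiceless retroflex stop.

[zeʈʐɔɸo]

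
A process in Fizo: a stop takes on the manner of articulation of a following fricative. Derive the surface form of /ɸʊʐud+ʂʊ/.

[ɸʊʐuzʂʊ]

The rule targets /d/ (voiced alveolar stop), which sits before the trigger /ʂ/ (fricative).
A voiced alveolar fricative is [z], so the surface segment is [z].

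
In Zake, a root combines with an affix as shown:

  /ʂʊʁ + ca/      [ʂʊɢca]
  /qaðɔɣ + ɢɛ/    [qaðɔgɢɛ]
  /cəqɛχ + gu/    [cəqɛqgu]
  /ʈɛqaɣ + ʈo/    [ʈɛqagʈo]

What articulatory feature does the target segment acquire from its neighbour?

manner

The segment that alternates is /ʁ/, which surfaces as [ɢ] when adjacent to /c/.
/ʁ/ is a fricative while /c/ is a stop; the output [ɢ] is a stop, matching the trigger — so the feature that spreads is manner.
The same holds elsewhere in the data: /ɣ/ → [g] before /ɢ/ (fricative → stop, matching a stop); /χ/ → [q] before /g/ (fricative → stop, matching a stop); /ɣ/ → [g] before /ʈ/ (fricative → stop, matching a stop) — only manner changes, and always toward the following segment.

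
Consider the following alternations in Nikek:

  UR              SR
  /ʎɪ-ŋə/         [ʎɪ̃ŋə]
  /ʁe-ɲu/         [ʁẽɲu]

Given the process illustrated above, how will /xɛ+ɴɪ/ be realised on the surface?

The data show regressive nasality assimilation (vowel nasalisation): /ɪ/ → [ɪ̃] before /ŋ/; /e/ → [ẽ] before /ɲ/ — a vowel is nasalised by an immediately following nasal consonant.
The vowel /ɛ/ is adjacent to the following nasal /ɴ/, so it acquires [+nasal] and surfaces as [ɛ̃].

[xɛ̃ɴɪ]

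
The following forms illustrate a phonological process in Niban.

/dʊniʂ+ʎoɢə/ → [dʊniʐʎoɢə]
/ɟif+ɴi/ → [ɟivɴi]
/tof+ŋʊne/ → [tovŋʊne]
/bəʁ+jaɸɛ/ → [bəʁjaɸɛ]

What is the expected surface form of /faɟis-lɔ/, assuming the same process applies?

The data show regressive voicing assimilation: /ʂ/ → [ʐ] before /ʎ/; /f/ → [v] before /ɴ/; /f/ → [v] before /ŋ/. In each pair only voicing changes, matching the following consonant, while place and manner stay constant.
Nothing changes in [bəʁjaɸɛ]: there the adjacent consonants already agree in voicing (/ʁ/ and /j/ are both voiced), so this form is consistent with the same rule.
The rule targets /s/ (voiceless alveolar fricative), which sits before the trigger /l/ (voiced).
The voiced alveolar fricative is [z], so /s/ → [z].

[faɟizlɔ]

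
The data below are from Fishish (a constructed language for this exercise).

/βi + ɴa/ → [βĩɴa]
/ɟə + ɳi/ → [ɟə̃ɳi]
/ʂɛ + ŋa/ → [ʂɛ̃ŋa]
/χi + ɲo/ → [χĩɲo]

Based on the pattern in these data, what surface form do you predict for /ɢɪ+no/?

The data show regressive nasality assimilation (vowel nasalisation): /i/ → [ĩ] before /ɴ/; /ə/ → [ə̃] before /ɳ/; /ɛ/ → [ɛ̃] before /ŋ/; /i/ → [ĩ] before /ɲ/ — a vowel is nasalised by an immediately following nasal consonant.
/ɪ/ sits next to the nasal /n/ and is therefore nasalised to [ɪ̃].

[ɢɪ̃no]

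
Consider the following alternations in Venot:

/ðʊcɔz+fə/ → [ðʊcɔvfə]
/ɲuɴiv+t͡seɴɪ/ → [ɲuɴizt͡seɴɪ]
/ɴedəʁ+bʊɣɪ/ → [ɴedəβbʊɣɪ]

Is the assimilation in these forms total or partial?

partial assimilation

The segment that alternates is /z/, which surfaces as [v] when adjacent to /f/.
/z/ is alveolar while /f/ is labiodental; the output [v] is labiodental, matching the trigger — so the feature that spreads is place.
Manner and voice are unchanged, so the assimilation is partial, not total.
The other alternating forms pattern the same way: /v/ → [z] before /t͡s/ (labiodental → alveolar, matching alveolar); /ʁ/ → [β] before /b/ (uvular → bilabial, matching bilabial) — only place changes, and always toward the following segment.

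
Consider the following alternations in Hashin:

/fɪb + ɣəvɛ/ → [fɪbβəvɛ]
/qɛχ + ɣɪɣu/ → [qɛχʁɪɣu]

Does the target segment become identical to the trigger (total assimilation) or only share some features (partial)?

partial assimilation

Underlying /ɣ/ is realised as [β] next to /b/; /b/ itself does not change.
The change velar → bilabial matches the place of the preceding /b/, identifying this as place assimilation.
Manner and voice are unchanged, so the assimilation is partial, not total.
The other alternating form patterns the same way: /ɣ/ → [ʁ] after /χ/ (velar → uvular, matching uvular) — only place changes, and always toward the preceding segment.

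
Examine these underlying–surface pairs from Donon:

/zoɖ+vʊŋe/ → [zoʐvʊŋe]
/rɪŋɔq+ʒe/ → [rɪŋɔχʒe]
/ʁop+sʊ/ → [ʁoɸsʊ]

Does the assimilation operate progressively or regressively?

regressive

Underlying /ɖ/ is realised as [ʐ] next to /v/; /v/ itself does not change.
The change stop → fricative matches the manner of the following /v/, identifying this as manner assimilation.
The same holds elsewhere in the data: /q/ → [χ] before /ʒ/ (stop → fricative, matching a fricative); /p/ → [ɸ] before /s/ (stop → fricative, matching a fricative) — only manner changes, and always toward the following segment.
Since the segment that changes precedes the conditioning segment, the assimilation is regressive.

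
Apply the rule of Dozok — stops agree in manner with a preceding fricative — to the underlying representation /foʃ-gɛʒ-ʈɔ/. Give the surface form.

[foʃɣɛʒʂɔ]

The rule targets /g/ (voiced velar stop), which sits after the trigger /ʃ/ (fricative).
Changing only its manner to fricative gives [ɣ] — the voiced velar fricative.
The same rule applies at the second boundary: /ʈ/ → [ʂ] next to /ʒ/.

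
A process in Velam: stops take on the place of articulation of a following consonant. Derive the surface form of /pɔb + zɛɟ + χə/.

[pɔdzɛɢχə]

The rule targets /b/ (voiced bilabial stop), which sits before the trigger /z/ (alveolar).
Changing only its place to alveolar gives [d] — the voiced alveolar stop.
The same rule applies at the second boundary: /ɟ/ → [ɢ] next to /χ/.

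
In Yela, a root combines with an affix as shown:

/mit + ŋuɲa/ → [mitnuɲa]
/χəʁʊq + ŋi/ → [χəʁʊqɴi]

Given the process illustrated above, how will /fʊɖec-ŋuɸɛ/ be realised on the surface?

[fʊɖecɲuɸɛ]

The data show progressive place assimilation: /ŋ/ → [n] after /t/; /ŋ/ → [ɴ] after /q/. In each pair only place changes, matching the preceding consonant, while manner and voice stay constant.
The rule targets /ŋ/ (voiced velar nasal), which sits after the trigger /c/ (palatal).
The voiced palatal nasal is [ɲ], so /ŋ/ → [ɲ].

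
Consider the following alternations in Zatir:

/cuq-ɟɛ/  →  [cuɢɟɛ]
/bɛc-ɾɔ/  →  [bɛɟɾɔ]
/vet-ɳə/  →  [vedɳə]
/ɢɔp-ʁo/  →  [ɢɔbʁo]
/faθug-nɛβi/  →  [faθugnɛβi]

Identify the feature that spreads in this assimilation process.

Underlying /q/ is realised as [ɢ] next to /ɟ/; /ɟ/ itself does not change.
The change voiceless → voiced matches the voicing of the following /ɟ/, identifying this as voicing assimilation.
Checking the remaining alternations: /c/ → [ɟ] before /ɾ/ (voiceless → voiced, matching voiced); /t/ → [d] before /ɳ/ (voiceless → voiced, matching voiced); /p/ → [b] before /ʁ/ (voiceless → voiced, matching voiced) — only voicing changes, and always toward the following segment.
Nothing changes in [faθugnɛβi]: there the adjacent consonants already agree in voicing (/g/ and /n/ are both voiced), so this form is consistent with the same rule.

voicing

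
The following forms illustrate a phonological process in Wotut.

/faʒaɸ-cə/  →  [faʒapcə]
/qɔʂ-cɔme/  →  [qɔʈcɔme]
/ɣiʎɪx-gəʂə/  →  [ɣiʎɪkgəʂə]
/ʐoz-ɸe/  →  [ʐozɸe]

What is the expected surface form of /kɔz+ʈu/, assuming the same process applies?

The data show regressive manner assimilation: /ɸ/ → [p] before /c/; /ʂ/ → [ʈ] before /c/; /x/ → [k] before /g/. In each pair only manner changes, matching the following consonant, while place and voice stay constant.
No alternation appears in [ʐozɸe]: there the adjacent consonants already agree in manner (/z/ and /ɸ/ are both fricatives), so this form is consistent with the same rule.
The rule targets /z/ (voiced alveolar fricative), which sits before the trigger /ʈ/ (stop).
Changing only its manner to stop gives [d] — the voiced alveolar stop.

[kɔdʈu]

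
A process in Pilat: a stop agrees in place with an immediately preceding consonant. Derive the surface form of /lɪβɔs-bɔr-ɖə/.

/b/ is a voiced bilabial stop. The preceding trigger /s/ is alveolar, so /b/ must become alveolar as well.
A voiced alveolar stop is [d], so the surface segment is [d].
The same rule applies at the second boundary: /ɖ/ → [d] next to /r/.

[lɪβɔsdɔrdə]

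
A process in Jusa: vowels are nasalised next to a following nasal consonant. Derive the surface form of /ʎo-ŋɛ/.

[ʎõŋɛ]

/o/ sits next to the nasal /ŋ/ and is therefore nasalised to [õ].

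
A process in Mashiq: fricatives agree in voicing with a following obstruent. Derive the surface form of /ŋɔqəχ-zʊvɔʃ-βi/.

/χ/ is a voiceless uvular fricative. The following trigger /z/ is voiced, so /χ/ must become voiced as well.
Changing only its voicing to voiced gives [ʁ] — the voiced uvular fricative.
At the second juncture, /ʃ/ likewise becomes [ʒ] adjacent to /β/.

[ŋɔqəʁzʊvɔʒβi]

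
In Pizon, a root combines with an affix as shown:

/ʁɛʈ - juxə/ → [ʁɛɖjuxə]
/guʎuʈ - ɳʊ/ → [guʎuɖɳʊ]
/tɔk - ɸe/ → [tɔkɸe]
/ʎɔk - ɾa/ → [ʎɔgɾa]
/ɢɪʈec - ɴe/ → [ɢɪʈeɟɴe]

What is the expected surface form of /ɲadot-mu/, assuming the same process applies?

The data show regressive voicing assimilation: /ʈ/ → [ɖ] before /j/; /ʈ/ → [ɖ] before /ɳ/; /k/ → [g] before /ɾ/; /c/ → [ɟ] before /ɴ/. In each pair only voicing changes, matching the following consonant, while place and manner stay constant.
No alternation appears in [tɔkɸe]: there the adjacent consonants already agree in voicing (/k/ and /ɸ/ are both voiceless), so this form is consistent with the same rule.
The rule targets /t/ (voiceless alveolar stop), which sits before the trigger /m/ (voiced).
The voiced alveolar stop is [d], so /t/ → [d].

[ɲadodmu]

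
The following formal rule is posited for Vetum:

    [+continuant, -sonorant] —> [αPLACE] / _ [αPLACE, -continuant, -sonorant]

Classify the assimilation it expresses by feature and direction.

regressive place assimilation

The shared variable α links the value of the place features (abbreviated [PLACE]) on the target to the same value on the neighbouring segment, so place is the feature that assimilates.
The conditioning segment sits to the right of the focus bar, meaning the trigger follows the segment that changes — regressive assimilation.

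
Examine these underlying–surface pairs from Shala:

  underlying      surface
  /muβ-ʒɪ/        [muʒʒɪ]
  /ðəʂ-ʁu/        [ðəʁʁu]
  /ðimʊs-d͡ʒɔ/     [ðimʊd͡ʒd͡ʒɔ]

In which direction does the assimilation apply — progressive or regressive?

Comparing underlying and surface forms, /β/ → [ʒ] is the alternation; the neighbouring /ʒ/ is constant.
The output [ʒ] is identical to the trigger /ʒ/ — every feature (place, manner, voicing) has been copied — so this is total assimilation.
The remaining alternations confirm this: /ʂ/ → [ʁ] before /ʁ/; /s/ → [d͡ʒ] before /d͡ʒ/ — in each case the output is a copy of the following consonant.
Since the segment that changes precedes the conditioning segment, the assimilation is regressive.

regressive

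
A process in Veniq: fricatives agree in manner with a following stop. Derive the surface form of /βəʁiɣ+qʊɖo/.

/ɣ/ is a voiced velar fricative. The following trigger /q/ is a stop, so /ɣ/ must become a stop as well.
A voiced velar stop is [g], so the surface segment is [g].

[βəʁigqʊɖo]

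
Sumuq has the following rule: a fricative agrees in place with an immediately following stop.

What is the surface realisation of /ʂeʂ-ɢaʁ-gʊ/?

[ʂeχɢaɣgʊ]

The rule targets /ʂ/ (voiceless retroflex fricative), which sits before the trigger /ɢ/ (uvular).
A voiceless uvular fricative is [χ], so the surface segment is [χ].
At the second juncture, /ʁ/ likewise becomes [ɣ] adjacent to /g/.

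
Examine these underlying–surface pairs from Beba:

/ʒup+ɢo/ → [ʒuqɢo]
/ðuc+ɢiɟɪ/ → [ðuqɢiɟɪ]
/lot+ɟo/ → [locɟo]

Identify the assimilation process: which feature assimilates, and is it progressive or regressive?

Comparing underlying and surface forms, /p/ → [q] is the alternation; the neighbouring /ɢ/ is constant.
/p/ is bilabial while /ɢ/ is uvular; the output [q] is uvular, matching the trigger — so the feature that spreads is place.
Manner and voice are unchanged, so the assimilation is partial, not total.
The other alternating forms pattern the same way: /c/ → [q] before /ɢ/ (palatal → uvular, matching uvular); /t/ → [c] before /ɟ/ (alveolar → palatal, matching palatal) — only place changes, and always toward the following segment.
The trigger is the following segment, so the direction is regressive (anticipatory).

regressive place assimilation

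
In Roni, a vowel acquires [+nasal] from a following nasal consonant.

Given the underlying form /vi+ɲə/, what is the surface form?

[vĩɲə]

/i/ sits next to the nasal /ɲ/ and is therefore nasalised to [ĩ].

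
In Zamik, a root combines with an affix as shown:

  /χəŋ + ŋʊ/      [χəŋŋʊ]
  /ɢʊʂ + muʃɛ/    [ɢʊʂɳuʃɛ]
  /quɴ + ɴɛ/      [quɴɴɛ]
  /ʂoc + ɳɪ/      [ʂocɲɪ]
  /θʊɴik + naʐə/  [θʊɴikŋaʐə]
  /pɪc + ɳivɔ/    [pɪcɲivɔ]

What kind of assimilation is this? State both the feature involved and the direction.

progressive place assimilation

Comparing underlying and surface forms, /m/ → [ɳ] is the alternation; the neighbouring /ʂ/ is constant.
The change bilabial → retroflex matches the place of the preceding /ʂ/, identifying this as place assimilation.
Manner and voice are unchanged, so the assimilation is partial, not total.
Checking the remaining alternations: /ɳ/ → [ɲ] after /c/ (retroflex → palatal, matching palatal); /n/ → [ŋ] after /k/ (alveolar → velar, matching velar) — only place changes, and always toward the preceding segment.
Nothing changes in [χəŋŋʊ], [quɴɴɛ]: there the adjacent consonants already agree in place (/ŋ/ and /ŋ/ are both velar; /ɴ/ and /ɴ/ are both uvular), so these forms are consistent with the same rule.
Since the segment that changes follows the conditioning segment, the assimilation is progressive.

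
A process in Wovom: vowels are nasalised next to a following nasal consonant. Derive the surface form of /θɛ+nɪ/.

/ɛ/ sits next to the nasal /n/ and is therefore nasalised to [ɛ̃].

[θɛ̃nɪ]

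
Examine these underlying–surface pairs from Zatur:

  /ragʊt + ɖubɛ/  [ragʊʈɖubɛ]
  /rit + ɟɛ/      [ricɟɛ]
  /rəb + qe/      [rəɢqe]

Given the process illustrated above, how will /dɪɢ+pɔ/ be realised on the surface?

[dɪbpɔ]

The data show regressive place assimilation: /t/ → [ʈ] before /ɖ/; /t/ → [c] before /ɟ/; /b/ → [ɢ] before /q/. In each pair only place changes, matching the following consonant, while manner and voice stay constant.
The rule targets /ɢ/ (voiced uvular stop), which sits before the trigger /p/ (bilabial).
Changing only its place to bilabial gives [b] — the voiced bilabial stop.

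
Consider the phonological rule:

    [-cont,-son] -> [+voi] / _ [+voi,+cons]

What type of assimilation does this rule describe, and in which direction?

regressive voicing assimilation

The structural change is [+voi], and the conditioning segment [+voi,+cons] (a voiced consonant) is itself voiced, so the target comes to share the voicing of its neighbour — voicing assimilation.
Since the environment is written after the underscore, the trigger follows the target; the direction is regressive.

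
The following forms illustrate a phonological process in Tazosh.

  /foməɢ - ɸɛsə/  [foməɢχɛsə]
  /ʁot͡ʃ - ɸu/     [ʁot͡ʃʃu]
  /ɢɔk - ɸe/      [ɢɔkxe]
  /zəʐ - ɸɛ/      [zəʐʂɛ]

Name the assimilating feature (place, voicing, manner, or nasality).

Underlying /ɸ/ is realised as [χ] next to /ɢ/; /ɢ/ itself does not change.
/ɸ/ is bilabial while /ɢ/ is uvular; the output [χ] is uvular, matching the trigger — so the feature that spreads is place.
The other alternating forms pattern the same way: /ɸ/ → [ʃ] after /t͡ʃ/ (bilabial → postalveolar, matching postalveolar); /ɸ/ → [x] after /k/ (bilabial → velar, matching velar); /ɸ/ → [ʂ] after /ʐ/ (bilabial → retroflex, matching retroflex) — only place changes, and always toward the preceding segment.

place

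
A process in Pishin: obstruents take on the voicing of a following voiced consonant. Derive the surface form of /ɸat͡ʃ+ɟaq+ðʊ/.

/t͡ʃ/ is a voiceless postalveolar affricate. The following trigger /ɟ/ is voiced, so /t͡ʃ/ must become voiced as well.
A voiced postalveolar affricate is [d͡ʒ], so the surface segment is [d͡ʒ].
At the second juncture, /q/ likewise becomes [ɢ] adjacent to /ð/.

[ɸad͡ʒɟaɢðʊ]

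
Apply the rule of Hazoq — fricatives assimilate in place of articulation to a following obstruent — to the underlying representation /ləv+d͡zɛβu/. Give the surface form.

/v/ is a voiced labiodental fricative. The following trigger /d͡z/ is alveolar, so /v/ must become alveolar as well.
Changing only its place to alveolar gives [z] — the voiced alveolar fricative.

[ləzd͡zɛβu]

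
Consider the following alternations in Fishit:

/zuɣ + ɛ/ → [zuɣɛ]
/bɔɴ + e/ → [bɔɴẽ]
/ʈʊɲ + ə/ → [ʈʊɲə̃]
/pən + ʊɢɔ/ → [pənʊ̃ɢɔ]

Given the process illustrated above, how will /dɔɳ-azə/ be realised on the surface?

The data show progressive nasality assimilation (vowel nasalisation): /e/ → [ẽ] after /ɴ/; /ə/ → [ə̃] after /ɲ/; /ʊ/ → [ʊ̃] after /n/ — a vowel is nasalised by an immediately preceding nasal consonant.
No change occurs in [zuɣɛ] because the vowel at the boundary is adjacent to an oral consonant, not a nasal (/ɛ/ next to /ɣ/).
/a/ sits next to the nasal /ɳ/ and is therefore nasalised to [ã].

[dɔɳãzə]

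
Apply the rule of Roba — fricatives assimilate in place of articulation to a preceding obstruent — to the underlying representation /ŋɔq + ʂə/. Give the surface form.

[ŋɔqχə]

The rule targets /ʂ/ (voiceless retroflex fricative), which sits after the trigger /q/ (uvular).
The voiceless uvular fricative is [χ], so /ʂ/ → [χ].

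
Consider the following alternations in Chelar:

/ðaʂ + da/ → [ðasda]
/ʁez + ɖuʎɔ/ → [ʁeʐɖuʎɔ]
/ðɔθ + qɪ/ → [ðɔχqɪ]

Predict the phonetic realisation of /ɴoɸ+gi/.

The data show regressive place assimilation: /ʂ/ → [s] before /d/; /z/ → [ʐ] before /ɖ/; /θ/ → [χ] before /q/. In each pair only place changes, matching the following consonant, while manner and voice stay constant.
/ɸ/ is a voiceless bilabial fricative. The following trigger /g/ is velar, so /ɸ/ must become velar as well.
Changing only its place to velar gives [x] — the voiceless velar fricative.

[ɴoxgi]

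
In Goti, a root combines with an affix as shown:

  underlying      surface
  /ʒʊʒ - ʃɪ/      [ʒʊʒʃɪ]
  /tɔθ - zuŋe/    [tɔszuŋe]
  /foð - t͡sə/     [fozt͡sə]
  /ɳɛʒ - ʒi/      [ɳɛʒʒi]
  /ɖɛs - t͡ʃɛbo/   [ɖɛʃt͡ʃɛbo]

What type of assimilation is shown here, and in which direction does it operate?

Underlying /θ/ is realised as [s] next to /z/; /z/ itself does not change.
The change dental → alveolar matches the place of the following /z/, identifying this as place assimilation.
Manner and voice are unchanged, so the assimilation is partial, not total.
The same holds elsewhere in the data: /ð/ → [z] before /t͡s/ (dental → alveolar, matching alveolar); /s/ → [ʃ] before /t͡ʃ/ (alveolar → postalveolar, matching postalveolar) — only place changes, and always toward the following segment.
No alternation appears in [ʒʊʒʃɪ], [ɳɛʒʒi]: there the adjacent consonants already agree in place (/ʒ/ and /ʃ/ are both postalveolar; /ʒ/ and /ʒ/ are both postalveolar), so these forms are consistent with the same rule.
Since the segment that changes precedes the conditioning segment, the assimilation is regressive.

regressive place assimilation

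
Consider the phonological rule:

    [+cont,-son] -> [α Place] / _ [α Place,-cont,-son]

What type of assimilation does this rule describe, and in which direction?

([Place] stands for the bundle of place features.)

The shared variable α links the value of the place features (abbreviated [Place]) on the target to the same value on the neighbouring segment, so place is the feature that assimilates.
The conditioning segment sits to the right of the focus bar, meaning the trigger follows the segment that changes — regressive assimilation.

regressive place assimilation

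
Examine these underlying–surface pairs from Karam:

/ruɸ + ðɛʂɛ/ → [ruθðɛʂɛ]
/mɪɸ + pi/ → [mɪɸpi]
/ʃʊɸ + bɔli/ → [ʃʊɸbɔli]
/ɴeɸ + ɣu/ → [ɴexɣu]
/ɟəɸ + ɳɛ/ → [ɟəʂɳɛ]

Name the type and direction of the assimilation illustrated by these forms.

regressive place assimilation

Comparing underlying and surface forms, /ɸ/ → [θ] is the alternation; the neighbouring /ð/ is constant.
The change bilabial → dental matches the place of the following /ð/, identifying this as place assimilation.
Manner and voice are unchanged, so the assimilation is partial, not total.
The other alternating forms pattern the same way: /ɸ/ → [x] before /ɣ/ (bilabial → velar, matching velar); /ɸ/ → [ʂ] before /ɳ/ (bilabial → retroflex, matching retroflex) — only place changes, and always toward the following segment.
Nothing changes in [mɪɸpi], [ʃʊɸbɔli]: there the adjacent consonants already agree in place (/ɸ/ and /p/ are both bilabial; /ɸ/ and /b/ are both bilabial), so these forms are consistent with the same rule.
The trigger is the following segment, so the direction is regressive (anticipatory).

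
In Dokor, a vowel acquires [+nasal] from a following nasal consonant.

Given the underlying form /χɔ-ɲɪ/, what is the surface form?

[χɔ̃ɲɪ]

/ɔ/ sits next to the nasal /ɲ/ and is therefore nasalised to [ɔ̃].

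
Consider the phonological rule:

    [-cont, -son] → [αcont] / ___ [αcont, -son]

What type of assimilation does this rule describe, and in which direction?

regressive manner assimilation

The rule copies [cont] (continuancy) from the environment onto the target stops; since [±cont] encodes the stop/fricative manner contrast, the assimilating dimension is manner.
Since the environment is written after the underscore, the trigger follows the target; the direction is regressive.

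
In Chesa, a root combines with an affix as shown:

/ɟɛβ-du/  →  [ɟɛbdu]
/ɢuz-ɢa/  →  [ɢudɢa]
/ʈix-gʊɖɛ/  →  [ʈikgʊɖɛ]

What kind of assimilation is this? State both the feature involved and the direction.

regressive manner assimilation

Comparing underlying and surface forms, /β/ → [b] is the alternation; the neighbouring /d/ is constant.
/β/ is a fricative while /d/ is a stop; the output [b] is a stop, matching the trigger — so the feature that spreads is manner.
Place and voice are unchanged, so the assimilation is partial, not total.
The same holds elsewhere in the data: /z/ → [d] before /ɢ/ (fricative → stop, matching a stop); /x/ → [k] before /g/ (fricative → stop, matching a stop) — only manner changes, and always toward the following segment.
The trigger is the following segment, so the direction is regressive (anticipatory).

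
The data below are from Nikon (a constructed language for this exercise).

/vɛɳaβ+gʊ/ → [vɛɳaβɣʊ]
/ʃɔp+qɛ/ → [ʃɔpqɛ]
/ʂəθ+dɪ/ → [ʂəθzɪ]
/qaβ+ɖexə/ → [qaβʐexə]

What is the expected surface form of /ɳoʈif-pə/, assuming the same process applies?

The data show progressive manner assimilation: /g/ → [ɣ] after /β/; /d/ → [z] after /θ/; /ɖ/ → [ʐ] after /β/. In each pair only manner changes, matching the preceding consonant, while place and voice stay constant.
No alternation appears in [ʃɔpqɛ]: there the adjacent consonants already agree in manner (/q/ and /p/ are both stops), so this form is consistent with the same rule.
The rule targets /p/ (voiceless bilabial stop), which sits after the trigger /f/ (fricative).
Changing only its manner to fricative gives [ɸ] — the voiceless bilabial fricative.

[ɳoʈifɸə]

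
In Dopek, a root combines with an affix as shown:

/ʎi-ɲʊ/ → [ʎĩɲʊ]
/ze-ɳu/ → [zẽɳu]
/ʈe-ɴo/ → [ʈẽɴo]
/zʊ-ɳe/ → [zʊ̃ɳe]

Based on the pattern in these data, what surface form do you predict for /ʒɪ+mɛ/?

The data show regressive nasality assimilation (vowel nasalisation): /i/ → [ĩ] before /ɲ/; /e/ → [ẽ] before /ɳ/; /e/ → [ẽ] before /ɴ/; /ʊ/ → [ʊ̃] before /ɳ/ — a vowel is nasalised by an immediately following nasal consonant.
/ɪ/ sits next to the nasal /m/ and is therefore nasalised to [ɪ̃].

[ʒɪ̃mɛ]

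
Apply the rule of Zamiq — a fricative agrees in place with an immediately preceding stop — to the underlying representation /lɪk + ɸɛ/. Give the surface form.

/ɸ/ is a voiceless bilabial fricative. The preceding trigger /k/ is velar, so /ɸ/ must become velar as well.
A voiceless velar fricative is [x], so the surface segment is [x].

[lɪkxɛ]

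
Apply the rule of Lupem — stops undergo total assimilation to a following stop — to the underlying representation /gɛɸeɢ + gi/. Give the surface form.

[gɛɸeggi]

/ɢ/ is the segment targeted by the rule; it sits immediately before /g/, so it assimilates completely and surfaces as [g].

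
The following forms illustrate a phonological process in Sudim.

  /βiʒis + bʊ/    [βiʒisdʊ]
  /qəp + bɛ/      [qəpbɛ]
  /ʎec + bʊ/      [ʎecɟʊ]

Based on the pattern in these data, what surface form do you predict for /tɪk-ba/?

The data show progressive place assimilation: /b/ → [d] after /s/; /b/ → [ɟ] after /c/. In each pair only place changes, matching the preceding consonant, while manner and voice stay constant.
Nothing changes in [qəpbɛ]: there the adjacent consonants already agree in place (/b/ and /p/ are both bilabial), so this form is consistent with the same rule.
/b/ is a voiced bilabial stop. The preceding trigger /k/ is velar, so /b/ must become velar as well.
A voiced velar stop is [g], so the surface segment is [g].

[tɪkga]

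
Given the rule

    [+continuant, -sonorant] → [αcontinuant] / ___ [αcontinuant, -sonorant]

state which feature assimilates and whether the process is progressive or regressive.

The shared variable α links the value of [continuant] on the target to that of the neighbouring obstruent. [continuant] distinguishes stops from fricatives — a manner-of-articulation feature — so this is manner assimilation.
The conditioning segment sits to the right of the focus bar, meaning the trigger follows the segment that changes — regressive assimilation.

regressive manner assimilation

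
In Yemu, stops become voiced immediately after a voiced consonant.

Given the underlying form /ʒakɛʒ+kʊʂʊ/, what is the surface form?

The rule targets /k/ (voiceless velar stop), which sits after the trigger /ʒ/ (voiced).
A voiced velar stop is [g], so the surface segment is [g].

[ʒakɛʒgʊʂʊ]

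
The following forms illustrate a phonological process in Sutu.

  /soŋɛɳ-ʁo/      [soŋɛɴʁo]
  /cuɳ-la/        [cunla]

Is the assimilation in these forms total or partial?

partial assimilation

Comparing underlying and surface forms, /ɳ/ → [ɴ] is the alternation; the neighbouring /ʁ/ is constant.
/ɳ/ is retroflex while /ʁ/ is uvular; the output [ɴ] is uvular, matching the trigger — so the feature that spreads is place.
Manner and voice are unchanged, so the assimilation is partial, not total.
The other alternating form patterns the same way: /ɳ/ → [n] before /l/ (retroflex → alveolar, matching alveolar) — only place changes, and always toward the following segment.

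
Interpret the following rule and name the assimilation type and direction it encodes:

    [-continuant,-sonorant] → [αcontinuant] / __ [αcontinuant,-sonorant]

The shared variable α links the value of [continuant] on the target to that of the neighbouring obstruent. [continuant] distinguishes stops from fricatives — a manner-of-articulation feature — so this is manner assimilation.
The conditioning segment sits to the right of the focus bar, meaning the trigger follows the segment that changes — regressive assimilation.

regressive manner assimilation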